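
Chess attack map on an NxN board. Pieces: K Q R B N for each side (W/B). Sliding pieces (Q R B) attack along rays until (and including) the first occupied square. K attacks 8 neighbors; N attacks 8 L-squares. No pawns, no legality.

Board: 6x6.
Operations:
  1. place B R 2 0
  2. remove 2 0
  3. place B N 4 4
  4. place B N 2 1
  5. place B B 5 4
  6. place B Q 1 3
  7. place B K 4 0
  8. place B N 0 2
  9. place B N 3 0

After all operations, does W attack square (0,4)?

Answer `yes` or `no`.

Op 1: place BR@(2,0)
Op 2: remove (2,0)
Op 3: place BN@(4,4)
Op 4: place BN@(2,1)
Op 5: place BB@(5,4)
Op 6: place BQ@(1,3)
Op 7: place BK@(4,0)
Op 8: place BN@(0,2)
Op 9: place BN@(3,0)
Per-piece attacks for W:
W attacks (0,4): no

Answer: no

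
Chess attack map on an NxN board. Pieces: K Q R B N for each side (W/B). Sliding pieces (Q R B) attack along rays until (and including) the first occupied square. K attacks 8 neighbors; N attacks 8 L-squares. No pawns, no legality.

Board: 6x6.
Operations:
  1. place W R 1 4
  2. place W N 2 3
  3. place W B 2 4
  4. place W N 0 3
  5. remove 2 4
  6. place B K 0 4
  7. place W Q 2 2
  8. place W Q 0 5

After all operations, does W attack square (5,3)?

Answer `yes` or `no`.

Op 1: place WR@(1,4)
Op 2: place WN@(2,3)
Op 3: place WB@(2,4)
Op 4: place WN@(0,3)
Op 5: remove (2,4)
Op 6: place BK@(0,4)
Op 7: place WQ@(2,2)
Op 8: place WQ@(0,5)
Per-piece attacks for W:
  WN@(0,3): attacks (1,5) (2,4) (1,1) (2,2)
  WQ@(0,5): attacks (0,4) (1,5) (2,5) (3,5) (4,5) (5,5) (1,4) [ray(0,-1) blocked at (0,4); ray(1,-1) blocked at (1,4)]
  WR@(1,4): attacks (1,5) (1,3) (1,2) (1,1) (1,0) (2,4) (3,4) (4,4) (5,4) (0,4) [ray(-1,0) blocked at (0,4)]
  WQ@(2,2): attacks (2,3) (2,1) (2,0) (3,2) (4,2) (5,2) (1,2) (0,2) (3,3) (4,4) (5,5) (3,1) (4,0) (1,3) (0,4) (1,1) (0,0) [ray(0,1) blocked at (2,3); ray(-1,1) blocked at (0,4)]
  WN@(2,3): attacks (3,5) (4,4) (1,5) (0,4) (3,1) (4,2) (1,1) (0,2)
W attacks (5,3): no

Answer: no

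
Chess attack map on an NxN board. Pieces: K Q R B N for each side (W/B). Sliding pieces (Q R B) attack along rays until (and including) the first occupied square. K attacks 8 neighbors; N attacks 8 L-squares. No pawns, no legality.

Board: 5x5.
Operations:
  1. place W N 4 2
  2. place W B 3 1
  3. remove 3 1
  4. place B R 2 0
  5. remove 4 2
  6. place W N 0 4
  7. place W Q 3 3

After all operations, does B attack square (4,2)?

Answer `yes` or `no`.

Op 1: place WN@(4,2)
Op 2: place WB@(3,1)
Op 3: remove (3,1)
Op 4: place BR@(2,0)
Op 5: remove (4,2)
Op 6: place WN@(0,4)
Op 7: place WQ@(3,3)
Per-piece attacks for B:
  BR@(2,0): attacks (2,1) (2,2) (2,3) (2,4) (3,0) (4,0) (1,0) (0,0)
B attacks (4,2): no

Answer: no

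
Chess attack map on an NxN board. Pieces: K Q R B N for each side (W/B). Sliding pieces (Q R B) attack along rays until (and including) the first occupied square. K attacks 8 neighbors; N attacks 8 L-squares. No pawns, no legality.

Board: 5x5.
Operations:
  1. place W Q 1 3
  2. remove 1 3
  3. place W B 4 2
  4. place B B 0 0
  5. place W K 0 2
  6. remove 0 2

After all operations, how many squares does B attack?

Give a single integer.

Answer: 4

Derivation:
Op 1: place WQ@(1,3)
Op 2: remove (1,3)
Op 3: place WB@(4,2)
Op 4: place BB@(0,0)
Op 5: place WK@(0,2)
Op 6: remove (0,2)
Per-piece attacks for B:
  BB@(0,0): attacks (1,1) (2,2) (3,3) (4,4)
Union (4 distinct): (1,1) (2,2) (3,3) (4,4)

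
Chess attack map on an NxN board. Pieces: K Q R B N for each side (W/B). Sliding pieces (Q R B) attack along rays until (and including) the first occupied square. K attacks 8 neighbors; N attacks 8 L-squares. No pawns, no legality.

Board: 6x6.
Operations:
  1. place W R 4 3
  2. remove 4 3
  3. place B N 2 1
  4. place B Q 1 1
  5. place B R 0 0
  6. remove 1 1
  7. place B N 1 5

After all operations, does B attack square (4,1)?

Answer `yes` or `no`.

Answer: no

Derivation:
Op 1: place WR@(4,3)
Op 2: remove (4,3)
Op 3: place BN@(2,1)
Op 4: place BQ@(1,1)
Op 5: place BR@(0,0)
Op 6: remove (1,1)
Op 7: place BN@(1,5)
Per-piece attacks for B:
  BR@(0,0): attacks (0,1) (0,2) (0,3) (0,4) (0,5) (1,0) (2,0) (3,0) (4,0) (5,0)
  BN@(1,5): attacks (2,3) (3,4) (0,3)
  BN@(2,1): attacks (3,3) (4,2) (1,3) (0,2) (4,0) (0,0)
B attacks (4,1): no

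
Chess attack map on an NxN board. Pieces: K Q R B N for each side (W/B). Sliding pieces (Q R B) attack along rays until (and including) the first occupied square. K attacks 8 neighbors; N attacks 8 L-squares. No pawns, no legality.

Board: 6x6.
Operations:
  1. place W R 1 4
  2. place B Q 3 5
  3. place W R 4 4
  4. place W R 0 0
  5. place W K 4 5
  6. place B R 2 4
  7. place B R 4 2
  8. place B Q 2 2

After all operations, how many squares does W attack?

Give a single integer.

Op 1: place WR@(1,4)
Op 2: place BQ@(3,5)
Op 3: place WR@(4,4)
Op 4: place WR@(0,0)
Op 5: place WK@(4,5)
Op 6: place BR@(2,4)
Op 7: place BR@(4,2)
Op 8: place BQ@(2,2)
Per-piece attacks for W:
  WR@(0,0): attacks (0,1) (0,2) (0,3) (0,4) (0,5) (1,0) (2,0) (3,0) (4,0) (5,0)
  WR@(1,4): attacks (1,5) (1,3) (1,2) (1,1) (1,0) (2,4) (0,4) [ray(1,0) blocked at (2,4)]
  WR@(4,4): attacks (4,5) (4,3) (4,2) (5,4) (3,4) (2,4) [ray(0,1) blocked at (4,5); ray(0,-1) blocked at (4,2); ray(-1,0) blocked at (2,4)]
  WK@(4,5): attacks (4,4) (5,5) (3,5) (5,4) (3,4)
Union (23 distinct): (0,1) (0,2) (0,3) (0,4) (0,5) (1,0) (1,1) (1,2) (1,3) (1,5) (2,0) (2,4) (3,0) (3,4) (3,5) (4,0) (4,2) (4,3) (4,4) (4,5) (5,0) (5,4) (5,5)

Answer: 23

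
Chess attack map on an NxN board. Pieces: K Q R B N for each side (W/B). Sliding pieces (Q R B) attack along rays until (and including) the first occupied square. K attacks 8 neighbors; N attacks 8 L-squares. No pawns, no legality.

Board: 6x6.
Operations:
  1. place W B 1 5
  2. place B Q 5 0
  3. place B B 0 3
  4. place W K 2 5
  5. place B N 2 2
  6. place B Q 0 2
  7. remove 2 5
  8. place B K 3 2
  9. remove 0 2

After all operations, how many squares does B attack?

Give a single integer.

Answer: 25

Derivation:
Op 1: place WB@(1,5)
Op 2: place BQ@(5,0)
Op 3: place BB@(0,3)
Op 4: place WK@(2,5)
Op 5: place BN@(2,2)
Op 6: place BQ@(0,2)
Op 7: remove (2,5)
Op 8: place BK@(3,2)
Op 9: remove (0,2)
Per-piece attacks for B:
  BB@(0,3): attacks (1,4) (2,5) (1,2) (2,1) (3,0)
  BN@(2,2): attacks (3,4) (4,3) (1,4) (0,3) (3,0) (4,1) (1,0) (0,1)
  BK@(3,2): attacks (3,3) (3,1) (4,2) (2,2) (4,3) (4,1) (2,3) (2,1)
  BQ@(5,0): attacks (5,1) (5,2) (5,3) (5,4) (5,5) (4,0) (3,0) (2,0) (1,0) (0,0) (4,1) (3,2) [ray(-1,1) blocked at (3,2)]
Union (25 distinct): (0,0) (0,1) (0,3) (1,0) (1,2) (1,4) (2,0) (2,1) (2,2) (2,3) (2,5) (3,0) (3,1) (3,2) (3,3) (3,4) (4,0) (4,1) (4,2) (4,3) (5,1) (5,2) (5,3) (5,4) (5,5)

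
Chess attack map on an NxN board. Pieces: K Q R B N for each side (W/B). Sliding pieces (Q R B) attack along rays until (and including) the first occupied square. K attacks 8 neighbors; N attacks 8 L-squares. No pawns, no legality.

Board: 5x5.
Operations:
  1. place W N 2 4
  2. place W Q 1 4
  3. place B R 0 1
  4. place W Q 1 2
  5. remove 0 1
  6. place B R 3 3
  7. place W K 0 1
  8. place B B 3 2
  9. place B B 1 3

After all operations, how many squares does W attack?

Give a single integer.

Answer: 17

Derivation:
Op 1: place WN@(2,4)
Op 2: place WQ@(1,4)
Op 3: place BR@(0,1)
Op 4: place WQ@(1,2)
Op 5: remove (0,1)
Op 6: place BR@(3,3)
Op 7: place WK@(0,1)
Op 8: place BB@(3,2)
Op 9: place BB@(1,3)
Per-piece attacks for W:
  WK@(0,1): attacks (0,2) (0,0) (1,1) (1,2) (1,0)
  WQ@(1,2): attacks (1,3) (1,1) (1,0) (2,2) (3,2) (0,2) (2,3) (3,4) (2,1) (3,0) (0,3) (0,1) [ray(0,1) blocked at (1,3); ray(1,0) blocked at (3,2); ray(-1,-1) blocked at (0,1)]
  WQ@(1,4): attacks (1,3) (2,4) (0,4) (2,3) (3,2) (0,3) [ray(0,-1) blocked at (1,3); ray(1,0) blocked at (2,4); ray(1,-1) blocked at (3,2)]
  WN@(2,4): attacks (3,2) (4,3) (1,2) (0,3)
Union (17 distinct): (0,0) (0,1) (0,2) (0,3) (0,4) (1,0) (1,1) (1,2) (1,3) (2,1) (2,2) (2,3) (2,4) (3,0) (3,2) (3,4) (4,3)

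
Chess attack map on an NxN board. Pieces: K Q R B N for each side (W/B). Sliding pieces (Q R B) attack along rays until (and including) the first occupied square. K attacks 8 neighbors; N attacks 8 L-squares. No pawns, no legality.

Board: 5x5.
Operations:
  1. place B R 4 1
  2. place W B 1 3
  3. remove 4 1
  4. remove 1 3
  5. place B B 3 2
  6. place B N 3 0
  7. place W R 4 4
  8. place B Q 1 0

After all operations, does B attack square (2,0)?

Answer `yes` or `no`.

Op 1: place BR@(4,1)
Op 2: place WB@(1,3)
Op 3: remove (4,1)
Op 4: remove (1,3)
Op 5: place BB@(3,2)
Op 6: place BN@(3,0)
Op 7: place WR@(4,4)
Op 8: place BQ@(1,0)
Per-piece attacks for B:
  BQ@(1,0): attacks (1,1) (1,2) (1,3) (1,4) (2,0) (3,0) (0,0) (2,1) (3,2) (0,1) [ray(1,0) blocked at (3,0); ray(1,1) blocked at (3,2)]
  BN@(3,0): attacks (4,2) (2,2) (1,1)
  BB@(3,2): attacks (4,3) (4,1) (2,3) (1,4) (2,1) (1,0) [ray(-1,-1) blocked at (1,0)]
B attacks (2,0): yes

Answer: yes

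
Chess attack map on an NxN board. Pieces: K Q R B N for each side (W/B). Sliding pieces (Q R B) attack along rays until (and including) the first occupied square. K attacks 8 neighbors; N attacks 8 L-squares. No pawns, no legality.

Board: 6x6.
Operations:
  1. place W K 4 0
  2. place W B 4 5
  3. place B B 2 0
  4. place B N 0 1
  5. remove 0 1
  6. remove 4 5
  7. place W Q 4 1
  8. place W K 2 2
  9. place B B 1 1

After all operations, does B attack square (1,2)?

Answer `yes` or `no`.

Answer: no

Derivation:
Op 1: place WK@(4,0)
Op 2: place WB@(4,5)
Op 3: place BB@(2,0)
Op 4: place BN@(0,1)
Op 5: remove (0,1)
Op 6: remove (4,5)
Op 7: place WQ@(4,1)
Op 8: place WK@(2,2)
Op 9: place BB@(1,1)
Per-piece attacks for B:
  BB@(1,1): attacks (2,2) (2,0) (0,2) (0,0) [ray(1,1) blocked at (2,2); ray(1,-1) blocked at (2,0)]
  BB@(2,0): attacks (3,1) (4,2) (5,3) (1,1) [ray(-1,1) blocked at (1,1)]
B attacks (1,2): no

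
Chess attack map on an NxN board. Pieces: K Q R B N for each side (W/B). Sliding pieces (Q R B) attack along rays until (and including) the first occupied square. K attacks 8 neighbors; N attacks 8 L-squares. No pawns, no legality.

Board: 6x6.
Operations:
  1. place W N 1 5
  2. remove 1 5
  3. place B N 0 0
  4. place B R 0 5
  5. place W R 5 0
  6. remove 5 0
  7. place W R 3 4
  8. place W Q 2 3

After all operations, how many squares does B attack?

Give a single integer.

Answer: 12

Derivation:
Op 1: place WN@(1,5)
Op 2: remove (1,5)
Op 3: place BN@(0,0)
Op 4: place BR@(0,5)
Op 5: place WR@(5,0)
Op 6: remove (5,0)
Op 7: place WR@(3,4)
Op 8: place WQ@(2,3)
Per-piece attacks for B:
  BN@(0,0): attacks (1,2) (2,1)
  BR@(0,5): attacks (0,4) (0,3) (0,2) (0,1) (0,0) (1,5) (2,5) (3,5) (4,5) (5,5) [ray(0,-1) blocked at (0,0)]
Union (12 distinct): (0,0) (0,1) (0,2) (0,3) (0,4) (1,2) (1,5) (2,1) (2,5) (3,5) (4,5) (5,5)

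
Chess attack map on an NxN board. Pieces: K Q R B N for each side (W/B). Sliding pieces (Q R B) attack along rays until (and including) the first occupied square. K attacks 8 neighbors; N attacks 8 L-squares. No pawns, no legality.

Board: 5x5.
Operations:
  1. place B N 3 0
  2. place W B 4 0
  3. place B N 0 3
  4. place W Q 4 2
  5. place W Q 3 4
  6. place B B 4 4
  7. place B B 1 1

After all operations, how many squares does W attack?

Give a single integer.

Answer: 18

Derivation:
Op 1: place BN@(3,0)
Op 2: place WB@(4,0)
Op 3: place BN@(0,3)
Op 4: place WQ@(4,2)
Op 5: place WQ@(3,4)
Op 6: place BB@(4,4)
Op 7: place BB@(1,1)
Per-piece attacks for W:
  WQ@(3,4): attacks (3,3) (3,2) (3,1) (3,0) (4,4) (2,4) (1,4) (0,4) (4,3) (2,3) (1,2) (0,1) [ray(0,-1) blocked at (3,0); ray(1,0) blocked at (4,4)]
  WB@(4,0): attacks (3,1) (2,2) (1,3) (0,4)
  WQ@(4,2): attacks (4,3) (4,4) (4,1) (4,0) (3,2) (2,2) (1,2) (0,2) (3,3) (2,4) (3,1) (2,0) [ray(0,1) blocked at (4,4); ray(0,-1) blocked at (4,0)]
Union (18 distinct): (0,1) (0,2) (0,4) (1,2) (1,3) (1,4) (2,0) (2,2) (2,3) (2,4) (3,0) (3,1) (3,2) (3,3) (4,0) (4,1) (4,3) (4,4)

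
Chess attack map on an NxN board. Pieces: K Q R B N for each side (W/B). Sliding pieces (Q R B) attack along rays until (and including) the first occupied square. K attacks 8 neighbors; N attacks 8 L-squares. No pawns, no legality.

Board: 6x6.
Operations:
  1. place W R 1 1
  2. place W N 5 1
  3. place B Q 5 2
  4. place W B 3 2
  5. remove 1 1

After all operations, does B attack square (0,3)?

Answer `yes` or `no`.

Answer: no

Derivation:
Op 1: place WR@(1,1)
Op 2: place WN@(5,1)
Op 3: place BQ@(5,2)
Op 4: place WB@(3,2)
Op 5: remove (1,1)
Per-piece attacks for B:
  BQ@(5,2): attacks (5,3) (5,4) (5,5) (5,1) (4,2) (3,2) (4,3) (3,4) (2,5) (4,1) (3,0) [ray(0,-1) blocked at (5,1); ray(-1,0) blocked at (3,2)]
B attacks (0,3): no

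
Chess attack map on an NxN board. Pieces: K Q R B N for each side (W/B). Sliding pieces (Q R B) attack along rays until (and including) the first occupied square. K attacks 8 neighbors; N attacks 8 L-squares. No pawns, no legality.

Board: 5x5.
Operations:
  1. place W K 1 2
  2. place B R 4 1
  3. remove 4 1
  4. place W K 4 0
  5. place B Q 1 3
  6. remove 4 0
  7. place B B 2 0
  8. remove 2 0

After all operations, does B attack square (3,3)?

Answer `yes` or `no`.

Answer: yes

Derivation:
Op 1: place WK@(1,2)
Op 2: place BR@(4,1)
Op 3: remove (4,1)
Op 4: place WK@(4,0)
Op 5: place BQ@(1,3)
Op 6: remove (4,0)
Op 7: place BB@(2,0)
Op 8: remove (2,0)
Per-piece attacks for B:
  BQ@(1,3): attacks (1,4) (1,2) (2,3) (3,3) (4,3) (0,3) (2,4) (2,2) (3,1) (4,0) (0,4) (0,2) [ray(0,-1) blocked at (1,2)]
B attacks (3,3): yes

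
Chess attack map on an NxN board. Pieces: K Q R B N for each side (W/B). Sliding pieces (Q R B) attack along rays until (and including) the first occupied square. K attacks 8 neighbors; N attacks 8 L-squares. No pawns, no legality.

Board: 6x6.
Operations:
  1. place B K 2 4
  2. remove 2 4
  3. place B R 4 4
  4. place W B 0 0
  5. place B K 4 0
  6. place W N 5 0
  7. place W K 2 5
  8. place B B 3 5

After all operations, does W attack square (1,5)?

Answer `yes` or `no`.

Answer: yes

Derivation:
Op 1: place BK@(2,4)
Op 2: remove (2,4)
Op 3: place BR@(4,4)
Op 4: place WB@(0,0)
Op 5: place BK@(4,0)
Op 6: place WN@(5,0)
Op 7: place WK@(2,5)
Op 8: place BB@(3,5)
Per-piece attacks for W:
  WB@(0,0): attacks (1,1) (2,2) (3,3) (4,4) [ray(1,1) blocked at (4,4)]
  WK@(2,5): attacks (2,4) (3,5) (1,5) (3,4) (1,4)
  WN@(5,0): attacks (4,2) (3,1)
W attacks (1,5): yes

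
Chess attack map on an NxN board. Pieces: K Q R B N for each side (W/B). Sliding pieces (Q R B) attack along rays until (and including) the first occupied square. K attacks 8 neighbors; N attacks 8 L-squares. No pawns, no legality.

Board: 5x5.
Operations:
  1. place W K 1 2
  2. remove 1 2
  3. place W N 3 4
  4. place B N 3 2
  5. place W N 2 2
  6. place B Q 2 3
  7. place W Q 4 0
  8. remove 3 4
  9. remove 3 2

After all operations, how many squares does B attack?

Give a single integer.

Answer: 12

Derivation:
Op 1: place WK@(1,2)
Op 2: remove (1,2)
Op 3: place WN@(3,4)
Op 4: place BN@(3,2)
Op 5: place WN@(2,2)
Op 6: place BQ@(2,3)
Op 7: place WQ@(4,0)
Op 8: remove (3,4)
Op 9: remove (3,2)
Per-piece attacks for B:
  BQ@(2,3): attacks (2,4) (2,2) (3,3) (4,3) (1,3) (0,3) (3,4) (3,2) (4,1) (1,4) (1,2) (0,1) [ray(0,-1) blocked at (2,2)]
Union (12 distinct): (0,1) (0,3) (1,2) (1,3) (1,4) (2,2) (2,4) (3,2) (3,3) (3,4) (4,1) (4,3)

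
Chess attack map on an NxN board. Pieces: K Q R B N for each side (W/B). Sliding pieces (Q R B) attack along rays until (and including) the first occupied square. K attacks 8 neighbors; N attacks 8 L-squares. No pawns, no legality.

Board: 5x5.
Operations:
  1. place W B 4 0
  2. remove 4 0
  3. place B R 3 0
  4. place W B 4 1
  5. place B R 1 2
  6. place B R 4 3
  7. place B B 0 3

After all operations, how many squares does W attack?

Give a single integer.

Op 1: place WB@(4,0)
Op 2: remove (4,0)
Op 3: place BR@(3,0)
Op 4: place WB@(4,1)
Op 5: place BR@(1,2)
Op 6: place BR@(4,3)
Op 7: place BB@(0,3)
Per-piece attacks for W:
  WB@(4,1): attacks (3,2) (2,3) (1,4) (3,0) [ray(-1,-1) blocked at (3,0)]
Union (4 distinct): (1,4) (2,3) (3,0) (3,2)

Answer: 4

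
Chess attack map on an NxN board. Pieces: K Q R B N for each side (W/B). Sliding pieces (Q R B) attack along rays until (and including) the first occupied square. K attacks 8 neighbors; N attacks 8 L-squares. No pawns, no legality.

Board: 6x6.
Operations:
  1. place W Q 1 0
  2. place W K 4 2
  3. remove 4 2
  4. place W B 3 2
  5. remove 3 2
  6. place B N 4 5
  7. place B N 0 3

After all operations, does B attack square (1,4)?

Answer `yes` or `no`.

Op 1: place WQ@(1,0)
Op 2: place WK@(4,2)
Op 3: remove (4,2)
Op 4: place WB@(3,2)
Op 5: remove (3,2)
Op 6: place BN@(4,5)
Op 7: place BN@(0,3)
Per-piece attacks for B:
  BN@(0,3): attacks (1,5) (2,4) (1,1) (2,2)
  BN@(4,5): attacks (5,3) (3,3) (2,4)
B attacks (1,4): no

Answer: no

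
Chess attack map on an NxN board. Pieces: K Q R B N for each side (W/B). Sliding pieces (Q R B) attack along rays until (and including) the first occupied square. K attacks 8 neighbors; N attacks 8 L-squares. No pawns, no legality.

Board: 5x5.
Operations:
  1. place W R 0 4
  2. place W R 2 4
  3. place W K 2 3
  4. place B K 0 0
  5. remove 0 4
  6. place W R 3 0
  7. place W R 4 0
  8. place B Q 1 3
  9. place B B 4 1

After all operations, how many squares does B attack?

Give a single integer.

Answer: 15

Derivation:
Op 1: place WR@(0,4)
Op 2: place WR@(2,4)
Op 3: place WK@(2,3)
Op 4: place BK@(0,0)
Op 5: remove (0,4)
Op 6: place WR@(3,0)
Op 7: place WR@(4,0)
Op 8: place BQ@(1,3)
Op 9: place BB@(4,1)
Per-piece attacks for B:
  BK@(0,0): attacks (0,1) (1,0) (1,1)
  BQ@(1,3): attacks (1,4) (1,2) (1,1) (1,0) (2,3) (0,3) (2,4) (2,2) (3,1) (4,0) (0,4) (0,2) [ray(1,0) blocked at (2,3); ray(1,1) blocked at (2,4); ray(1,-1) blocked at (4,0)]
  BB@(4,1): attacks (3,2) (2,3) (3,0) [ray(-1,1) blocked at (2,3); ray(-1,-1) blocked at (3,0)]
Union (15 distinct): (0,1) (0,2) (0,3) (0,4) (1,0) (1,1) (1,2) (1,4) (2,2) (2,3) (2,4) (3,0) (3,1) (3,2) (4,0)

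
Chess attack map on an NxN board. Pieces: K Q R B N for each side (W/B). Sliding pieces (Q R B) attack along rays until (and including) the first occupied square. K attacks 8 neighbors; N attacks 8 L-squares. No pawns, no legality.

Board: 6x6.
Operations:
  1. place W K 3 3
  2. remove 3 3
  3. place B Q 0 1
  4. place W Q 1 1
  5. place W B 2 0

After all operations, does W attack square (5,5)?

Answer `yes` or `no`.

Op 1: place WK@(3,3)
Op 2: remove (3,3)
Op 3: place BQ@(0,1)
Op 4: place WQ@(1,1)
Op 5: place WB@(2,0)
Per-piece attacks for W:
  WQ@(1,1): attacks (1,2) (1,3) (1,4) (1,5) (1,0) (2,1) (3,1) (4,1) (5,1) (0,1) (2,2) (3,3) (4,4) (5,5) (2,0) (0,2) (0,0) [ray(-1,0) blocked at (0,1); ray(1,-1) blocked at (2,0)]
  WB@(2,0): attacks (3,1) (4,2) (5,3) (1,1) [ray(-1,1) blocked at (1,1)]
W attacks (5,5): yes

Answer: yes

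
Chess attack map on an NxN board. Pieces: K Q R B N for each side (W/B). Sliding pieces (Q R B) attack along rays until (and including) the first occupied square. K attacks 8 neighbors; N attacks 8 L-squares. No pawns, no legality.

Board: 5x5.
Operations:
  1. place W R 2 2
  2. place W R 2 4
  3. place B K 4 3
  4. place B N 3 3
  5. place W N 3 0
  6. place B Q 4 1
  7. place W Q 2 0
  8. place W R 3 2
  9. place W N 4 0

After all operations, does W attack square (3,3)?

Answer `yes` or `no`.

Answer: yes

Derivation:
Op 1: place WR@(2,2)
Op 2: place WR@(2,4)
Op 3: place BK@(4,3)
Op 4: place BN@(3,3)
Op 5: place WN@(3,0)
Op 6: place BQ@(4,1)
Op 7: place WQ@(2,0)
Op 8: place WR@(3,2)
Op 9: place WN@(4,0)
Per-piece attacks for W:
  WQ@(2,0): attacks (2,1) (2,2) (3,0) (1,0) (0,0) (3,1) (4,2) (1,1) (0,2) [ray(0,1) blocked at (2,2); ray(1,0) blocked at (3,0)]
  WR@(2,2): attacks (2,3) (2,4) (2,1) (2,0) (3,2) (1,2) (0,2) [ray(0,1) blocked at (2,4); ray(0,-1) blocked at (2,0); ray(1,0) blocked at (3,2)]
  WR@(2,4): attacks (2,3) (2,2) (3,4) (4,4) (1,4) (0,4) [ray(0,-1) blocked at (2,2)]
  WN@(3,0): attacks (4,2) (2,2) (1,1)
  WR@(3,2): attacks (3,3) (3,1) (3,0) (4,2) (2,2) [ray(0,1) blocked at (3,3); ray(0,-1) blocked at (3,0); ray(-1,0) blocked at (2,2)]
  WN@(4,0): attacks (3,2) (2,1)
W attacks (3,3): yes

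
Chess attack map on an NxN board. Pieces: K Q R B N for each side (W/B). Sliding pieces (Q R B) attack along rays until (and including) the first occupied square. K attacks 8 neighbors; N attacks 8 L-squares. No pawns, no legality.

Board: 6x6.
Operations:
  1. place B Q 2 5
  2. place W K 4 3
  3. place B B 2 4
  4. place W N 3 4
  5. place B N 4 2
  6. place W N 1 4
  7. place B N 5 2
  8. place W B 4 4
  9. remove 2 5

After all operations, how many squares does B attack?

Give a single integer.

Op 1: place BQ@(2,5)
Op 2: place WK@(4,3)
Op 3: place BB@(2,4)
Op 4: place WN@(3,4)
Op 5: place BN@(4,2)
Op 6: place WN@(1,4)
Op 7: place BN@(5,2)
Op 8: place WB@(4,4)
Op 9: remove (2,5)
Per-piece attacks for B:
  BB@(2,4): attacks (3,5) (3,3) (4,2) (1,5) (1,3) (0,2) [ray(1,-1) blocked at (4,2)]
  BN@(4,2): attacks (5,4) (3,4) (2,3) (5,0) (3,0) (2,1)
  BN@(5,2): attacks (4,4) (3,3) (4,0) (3,1)
Union (15 distinct): (0,2) (1,3) (1,5) (2,1) (2,3) (3,0) (3,1) (3,3) (3,4) (3,5) (4,0) (4,2) (4,4) (5,0) (5,4)

Answer: 15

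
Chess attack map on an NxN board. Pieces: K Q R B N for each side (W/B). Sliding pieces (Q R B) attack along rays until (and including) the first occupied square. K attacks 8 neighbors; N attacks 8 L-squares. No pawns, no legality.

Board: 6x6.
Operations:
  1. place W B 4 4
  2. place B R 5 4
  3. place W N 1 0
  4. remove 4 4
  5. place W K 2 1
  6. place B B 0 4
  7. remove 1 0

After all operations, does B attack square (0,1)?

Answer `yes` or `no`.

Op 1: place WB@(4,4)
Op 2: place BR@(5,4)
Op 3: place WN@(1,0)
Op 4: remove (4,4)
Op 5: place WK@(2,1)
Op 6: place BB@(0,4)
Op 7: remove (1,0)
Per-piece attacks for B:
  BB@(0,4): attacks (1,5) (1,3) (2,2) (3,1) (4,0)
  BR@(5,4): attacks (5,5) (5,3) (5,2) (5,1) (5,0) (4,4) (3,4) (2,4) (1,4) (0,4) [ray(-1,0) blocked at (0,4)]
B attacks (0,1): no

Answer: no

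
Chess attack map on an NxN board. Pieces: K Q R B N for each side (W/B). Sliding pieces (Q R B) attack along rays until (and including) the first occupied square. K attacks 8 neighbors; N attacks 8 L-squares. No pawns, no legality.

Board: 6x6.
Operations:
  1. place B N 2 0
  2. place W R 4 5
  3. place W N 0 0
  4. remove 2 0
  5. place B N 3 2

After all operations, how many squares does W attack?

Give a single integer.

Op 1: place BN@(2,0)
Op 2: place WR@(4,5)
Op 3: place WN@(0,0)
Op 4: remove (2,0)
Op 5: place BN@(3,2)
Per-piece attacks for W:
  WN@(0,0): attacks (1,2) (2,1)
  WR@(4,5): attacks (4,4) (4,3) (4,2) (4,1) (4,0) (5,5) (3,5) (2,5) (1,5) (0,5)
Union (12 distinct): (0,5) (1,2) (1,5) (2,1) (2,5) (3,5) (4,0) (4,1) (4,2) (4,3) (4,4) (5,5)

Answer: 12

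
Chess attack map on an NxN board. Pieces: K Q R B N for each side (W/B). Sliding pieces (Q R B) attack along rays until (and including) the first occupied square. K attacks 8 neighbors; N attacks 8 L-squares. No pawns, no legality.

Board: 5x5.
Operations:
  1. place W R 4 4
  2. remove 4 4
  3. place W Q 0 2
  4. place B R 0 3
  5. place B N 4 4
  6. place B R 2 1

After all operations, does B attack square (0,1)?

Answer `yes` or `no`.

Op 1: place WR@(4,4)
Op 2: remove (4,4)
Op 3: place WQ@(0,2)
Op 4: place BR@(0,3)
Op 5: place BN@(4,4)
Op 6: place BR@(2,1)
Per-piece attacks for B:
  BR@(0,3): attacks (0,4) (0,2) (1,3) (2,3) (3,3) (4,3) [ray(0,-1) blocked at (0,2)]
  BR@(2,1): attacks (2,2) (2,3) (2,4) (2,0) (3,1) (4,1) (1,1) (0,1)
  BN@(4,4): attacks (3,2) (2,3)
B attacks (0,1): yes

Answer: yes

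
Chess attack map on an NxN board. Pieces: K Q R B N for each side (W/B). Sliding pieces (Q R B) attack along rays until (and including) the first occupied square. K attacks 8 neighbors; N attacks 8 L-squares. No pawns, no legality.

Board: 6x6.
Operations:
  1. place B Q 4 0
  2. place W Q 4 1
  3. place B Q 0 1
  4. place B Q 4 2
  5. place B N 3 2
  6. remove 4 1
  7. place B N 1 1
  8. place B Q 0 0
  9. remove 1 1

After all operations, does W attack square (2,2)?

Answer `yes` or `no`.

Answer: no

Derivation:
Op 1: place BQ@(4,0)
Op 2: place WQ@(4,1)
Op 3: place BQ@(0,1)
Op 4: place BQ@(4,2)
Op 5: place BN@(3,2)
Op 6: remove (4,1)
Op 7: place BN@(1,1)
Op 8: place BQ@(0,0)
Op 9: remove (1,1)
Per-piece attacks for W:
W attacks (2,2): no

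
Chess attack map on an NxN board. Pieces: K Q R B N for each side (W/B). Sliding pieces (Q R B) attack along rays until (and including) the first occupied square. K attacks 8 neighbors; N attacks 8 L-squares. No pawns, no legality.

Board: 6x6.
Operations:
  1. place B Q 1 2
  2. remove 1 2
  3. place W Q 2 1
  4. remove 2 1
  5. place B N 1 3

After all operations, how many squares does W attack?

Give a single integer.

Op 1: place BQ@(1,2)
Op 2: remove (1,2)
Op 3: place WQ@(2,1)
Op 4: remove (2,1)
Op 5: place BN@(1,3)
Per-piece attacks for W:
Union (0 distinct): (none)

Answer: 0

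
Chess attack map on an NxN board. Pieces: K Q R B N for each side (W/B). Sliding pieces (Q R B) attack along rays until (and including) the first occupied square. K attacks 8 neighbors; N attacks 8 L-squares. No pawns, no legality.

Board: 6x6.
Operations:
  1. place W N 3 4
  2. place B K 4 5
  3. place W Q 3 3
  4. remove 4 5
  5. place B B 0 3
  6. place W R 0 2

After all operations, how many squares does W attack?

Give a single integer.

Answer: 21

Derivation:
Op 1: place WN@(3,4)
Op 2: place BK@(4,5)
Op 3: place WQ@(3,3)
Op 4: remove (4,5)
Op 5: place BB@(0,3)
Op 6: place WR@(0,2)
Per-piece attacks for W:
  WR@(0,2): attacks (0,3) (0,1) (0,0) (1,2) (2,2) (3,2) (4,2) (5,2) [ray(0,1) blocked at (0,3)]
  WQ@(3,3): attacks (3,4) (3,2) (3,1) (3,0) (4,3) (5,3) (2,3) (1,3) (0,3) (4,4) (5,5) (4,2) (5,1) (2,4) (1,5) (2,2) (1,1) (0,0) [ray(0,1) blocked at (3,4); ray(-1,0) blocked at (0,3)]
  WN@(3,4): attacks (5,5) (1,5) (4,2) (5,3) (2,2) (1,3)
Union (21 distinct): (0,0) (0,1) (0,3) (1,1) (1,2) (1,3) (1,5) (2,2) (2,3) (2,4) (3,0) (3,1) (3,2) (3,4) (4,2) (4,3) (4,4) (5,1) (5,2) (5,3) (5,5)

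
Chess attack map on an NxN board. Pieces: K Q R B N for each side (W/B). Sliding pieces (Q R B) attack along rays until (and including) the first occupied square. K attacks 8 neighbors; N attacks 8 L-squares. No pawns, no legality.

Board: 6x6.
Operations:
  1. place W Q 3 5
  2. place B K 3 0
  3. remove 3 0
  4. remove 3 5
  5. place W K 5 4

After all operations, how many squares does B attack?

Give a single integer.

Op 1: place WQ@(3,5)
Op 2: place BK@(3,0)
Op 3: remove (3,0)
Op 4: remove (3,5)
Op 5: place WK@(5,4)
Per-piece attacks for B:
Union (0 distinct): (none)

Answer: 0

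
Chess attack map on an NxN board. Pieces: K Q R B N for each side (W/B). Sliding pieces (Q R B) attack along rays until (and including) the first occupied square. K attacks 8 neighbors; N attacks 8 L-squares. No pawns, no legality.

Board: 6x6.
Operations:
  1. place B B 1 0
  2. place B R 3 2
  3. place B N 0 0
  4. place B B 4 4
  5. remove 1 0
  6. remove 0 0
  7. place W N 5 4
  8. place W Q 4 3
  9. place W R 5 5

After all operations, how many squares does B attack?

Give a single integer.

Answer: 14

Derivation:
Op 1: place BB@(1,0)
Op 2: place BR@(3,2)
Op 3: place BN@(0,0)
Op 4: place BB@(4,4)
Op 5: remove (1,0)
Op 6: remove (0,0)
Op 7: place WN@(5,4)
Op 8: place WQ@(4,3)
Op 9: place WR@(5,5)
Per-piece attacks for B:
  BR@(3,2): attacks (3,3) (3,4) (3,5) (3,1) (3,0) (4,2) (5,2) (2,2) (1,2) (0,2)
  BB@(4,4): attacks (5,5) (5,3) (3,5) (3,3) (2,2) (1,1) (0,0) [ray(1,1) blocked at (5,5)]
Union (14 distinct): (0,0) (0,2) (1,1) (1,2) (2,2) (3,0) (3,1) (3,3) (3,4) (3,5) (4,2) (5,2) (5,3) (5,5)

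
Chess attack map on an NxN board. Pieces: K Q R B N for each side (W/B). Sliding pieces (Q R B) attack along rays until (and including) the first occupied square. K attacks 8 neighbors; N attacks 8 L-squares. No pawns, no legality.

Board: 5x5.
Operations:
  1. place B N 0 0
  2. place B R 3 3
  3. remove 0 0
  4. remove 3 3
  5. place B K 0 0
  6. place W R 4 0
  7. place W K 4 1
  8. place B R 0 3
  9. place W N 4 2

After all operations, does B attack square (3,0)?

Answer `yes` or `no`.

Answer: no

Derivation:
Op 1: place BN@(0,0)
Op 2: place BR@(3,3)
Op 3: remove (0,0)
Op 4: remove (3,3)
Op 5: place BK@(0,0)
Op 6: place WR@(4,0)
Op 7: place WK@(4,1)
Op 8: place BR@(0,3)
Op 9: place WN@(4,2)
Per-piece attacks for B:
  BK@(0,0): attacks (0,1) (1,0) (1,1)
  BR@(0,3): attacks (0,4) (0,2) (0,1) (0,0) (1,3) (2,3) (3,3) (4,3) [ray(0,-1) blocked at (0,0)]
B attacks (3,0): no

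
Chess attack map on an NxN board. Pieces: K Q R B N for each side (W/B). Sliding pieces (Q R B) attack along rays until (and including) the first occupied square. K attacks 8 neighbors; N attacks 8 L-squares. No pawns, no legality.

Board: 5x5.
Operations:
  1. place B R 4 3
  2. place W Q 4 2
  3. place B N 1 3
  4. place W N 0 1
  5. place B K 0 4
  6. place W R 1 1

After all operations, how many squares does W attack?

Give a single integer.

Answer: 15

Derivation:
Op 1: place BR@(4,3)
Op 2: place WQ@(4,2)
Op 3: place BN@(1,3)
Op 4: place WN@(0,1)
Op 5: place BK@(0,4)
Op 6: place WR@(1,1)
Per-piece attacks for W:
  WN@(0,1): attacks (1,3) (2,2) (2,0)
  WR@(1,1): attacks (1,2) (1,3) (1,0) (2,1) (3,1) (4,1) (0,1) [ray(0,1) blocked at (1,3); ray(-1,0) blocked at (0,1)]
  WQ@(4,2): attacks (4,3) (4,1) (4,0) (3,2) (2,2) (1,2) (0,2) (3,3) (2,4) (3,1) (2,0) [ray(0,1) blocked at (4,3)]
Union (15 distinct): (0,1) (0,2) (1,0) (1,2) (1,3) (2,0) (2,1) (2,2) (2,4) (3,1) (3,2) (3,3) (4,0) (4,1) (4,3)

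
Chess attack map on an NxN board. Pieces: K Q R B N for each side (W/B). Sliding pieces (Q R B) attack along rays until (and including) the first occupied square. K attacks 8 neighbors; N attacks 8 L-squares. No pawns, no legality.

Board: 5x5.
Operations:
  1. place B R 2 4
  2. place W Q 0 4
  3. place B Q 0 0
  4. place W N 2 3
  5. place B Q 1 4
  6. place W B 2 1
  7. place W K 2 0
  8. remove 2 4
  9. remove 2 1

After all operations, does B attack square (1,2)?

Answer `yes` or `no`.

Op 1: place BR@(2,4)
Op 2: place WQ@(0,4)
Op 3: place BQ@(0,0)
Op 4: place WN@(2,3)
Op 5: place BQ@(1,4)
Op 6: place WB@(2,1)
Op 7: place WK@(2,0)
Op 8: remove (2,4)
Op 9: remove (2,1)
Per-piece attacks for B:
  BQ@(0,0): attacks (0,1) (0,2) (0,3) (0,4) (1,0) (2,0) (1,1) (2,2) (3,3) (4,4) [ray(0,1) blocked at (0,4); ray(1,0) blocked at (2,0)]
  BQ@(1,4): attacks (1,3) (1,2) (1,1) (1,0) (2,4) (3,4) (4,4) (0,4) (2,3) (0,3) [ray(-1,0) blocked at (0,4); ray(1,-1) blocked at (2,3)]
B attacks (1,2): yes

Answer: yes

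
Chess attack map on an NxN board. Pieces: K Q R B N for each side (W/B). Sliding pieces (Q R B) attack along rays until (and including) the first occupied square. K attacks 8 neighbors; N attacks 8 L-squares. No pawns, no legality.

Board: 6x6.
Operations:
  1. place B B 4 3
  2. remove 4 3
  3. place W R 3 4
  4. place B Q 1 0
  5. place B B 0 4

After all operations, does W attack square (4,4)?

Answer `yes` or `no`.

Answer: yes

Derivation:
Op 1: place BB@(4,3)
Op 2: remove (4,3)
Op 3: place WR@(3,4)
Op 4: place BQ@(1,0)
Op 5: place BB@(0,4)
Per-piece attacks for W:
  WR@(3,4): attacks (3,5) (3,3) (3,2) (3,1) (3,0) (4,4) (5,4) (2,4) (1,4) (0,4) [ray(-1,0) blocked at (0,4)]
W attacks (4,4): yes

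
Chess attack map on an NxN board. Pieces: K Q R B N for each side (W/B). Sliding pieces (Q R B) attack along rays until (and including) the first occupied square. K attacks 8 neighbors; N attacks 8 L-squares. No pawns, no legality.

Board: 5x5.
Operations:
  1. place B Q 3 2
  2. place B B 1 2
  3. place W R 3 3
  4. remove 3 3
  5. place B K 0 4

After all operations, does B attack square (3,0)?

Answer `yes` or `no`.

Op 1: place BQ@(3,2)
Op 2: place BB@(1,2)
Op 3: place WR@(3,3)
Op 4: remove (3,3)
Op 5: place BK@(0,4)
Per-piece attacks for B:
  BK@(0,4): attacks (0,3) (1,4) (1,3)
  BB@(1,2): attacks (2,3) (3,4) (2,1) (3,0) (0,3) (0,1)
  BQ@(3,2): attacks (3,3) (3,4) (3,1) (3,0) (4,2) (2,2) (1,2) (4,3) (4,1) (2,3) (1,4) (2,1) (1,0) [ray(-1,0) blocked at (1,2)]
B attacks (3,0): yes

Answer: yes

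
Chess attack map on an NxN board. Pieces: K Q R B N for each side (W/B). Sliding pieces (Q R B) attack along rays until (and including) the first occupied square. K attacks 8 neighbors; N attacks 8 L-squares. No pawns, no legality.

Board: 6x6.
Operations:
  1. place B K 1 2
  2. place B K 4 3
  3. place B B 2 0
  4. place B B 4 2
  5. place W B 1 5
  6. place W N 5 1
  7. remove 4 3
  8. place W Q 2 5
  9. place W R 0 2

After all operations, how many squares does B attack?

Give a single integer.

Answer: 16

Derivation:
Op 1: place BK@(1,2)
Op 2: place BK@(4,3)
Op 3: place BB@(2,0)
Op 4: place BB@(4,2)
Op 5: place WB@(1,5)
Op 6: place WN@(5,1)
Op 7: remove (4,3)
Op 8: place WQ@(2,5)
Op 9: place WR@(0,2)
Per-piece attacks for B:
  BK@(1,2): attacks (1,3) (1,1) (2,2) (0,2) (2,3) (2,1) (0,3) (0,1)
  BB@(2,0): attacks (3,1) (4,2) (1,1) (0,2) [ray(1,1) blocked at (4,2); ray(-1,1) blocked at (0,2)]
  BB@(4,2): attacks (5,3) (5,1) (3,3) (2,4) (1,5) (3,1) (2,0) [ray(1,-1) blocked at (5,1); ray(-1,1) blocked at (1,5); ray(-1,-1) blocked at (2,0)]
Union (16 distinct): (0,1) (0,2) (0,3) (1,1) (1,3) (1,5) (2,0) (2,1) (2,2) (2,3) (2,4) (3,1) (3,3) (4,2) (5,1) (5,3)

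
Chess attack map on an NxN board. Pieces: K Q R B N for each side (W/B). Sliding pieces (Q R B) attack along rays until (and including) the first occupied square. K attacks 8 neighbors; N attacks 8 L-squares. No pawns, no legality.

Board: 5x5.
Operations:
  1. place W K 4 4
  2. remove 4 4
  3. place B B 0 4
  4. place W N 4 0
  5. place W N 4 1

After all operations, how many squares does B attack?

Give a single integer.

Answer: 4

Derivation:
Op 1: place WK@(4,4)
Op 2: remove (4,4)
Op 3: place BB@(0,4)
Op 4: place WN@(4,0)
Op 5: place WN@(4,1)
Per-piece attacks for B:
  BB@(0,4): attacks (1,3) (2,2) (3,1) (4,0) [ray(1,-1) blocked at (4,0)]
Union (4 distinct): (1,3) (2,2) (3,1) (4,0)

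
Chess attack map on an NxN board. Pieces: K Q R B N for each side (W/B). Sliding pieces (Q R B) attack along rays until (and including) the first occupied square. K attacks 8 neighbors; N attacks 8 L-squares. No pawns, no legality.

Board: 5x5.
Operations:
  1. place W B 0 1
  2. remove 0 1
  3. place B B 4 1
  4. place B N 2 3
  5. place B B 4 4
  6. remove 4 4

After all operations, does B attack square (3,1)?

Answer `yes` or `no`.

Answer: yes

Derivation:
Op 1: place WB@(0,1)
Op 2: remove (0,1)
Op 3: place BB@(4,1)
Op 4: place BN@(2,3)
Op 5: place BB@(4,4)
Op 6: remove (4,4)
Per-piece attacks for B:
  BN@(2,3): attacks (4,4) (0,4) (3,1) (4,2) (1,1) (0,2)
  BB@(4,1): attacks (3,2) (2,3) (3,0) [ray(-1,1) blocked at (2,3)]
B attacks (3,1): yes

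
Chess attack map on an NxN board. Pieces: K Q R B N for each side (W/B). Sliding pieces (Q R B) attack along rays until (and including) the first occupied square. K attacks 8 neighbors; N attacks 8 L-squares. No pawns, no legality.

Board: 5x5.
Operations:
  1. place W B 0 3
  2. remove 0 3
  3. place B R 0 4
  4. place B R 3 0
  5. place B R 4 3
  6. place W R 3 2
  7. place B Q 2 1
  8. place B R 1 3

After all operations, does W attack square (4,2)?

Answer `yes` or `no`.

Answer: yes

Derivation:
Op 1: place WB@(0,3)
Op 2: remove (0,3)
Op 3: place BR@(0,4)
Op 4: place BR@(3,0)
Op 5: place BR@(4,3)
Op 6: place WR@(3,2)
Op 7: place BQ@(2,1)
Op 8: place BR@(1,3)
Per-piece attacks for W:
  WR@(3,2): attacks (3,3) (3,4) (3,1) (3,0) (4,2) (2,2) (1,2) (0,2) [ray(0,-1) blocked at (3,0)]
W attacks (4,2): yes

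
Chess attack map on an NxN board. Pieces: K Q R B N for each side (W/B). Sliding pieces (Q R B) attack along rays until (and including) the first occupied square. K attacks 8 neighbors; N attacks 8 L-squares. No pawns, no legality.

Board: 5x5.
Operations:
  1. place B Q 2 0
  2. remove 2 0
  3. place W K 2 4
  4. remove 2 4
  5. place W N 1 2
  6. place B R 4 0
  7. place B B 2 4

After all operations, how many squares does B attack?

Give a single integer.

Answer: 11

Derivation:
Op 1: place BQ@(2,0)
Op 2: remove (2,0)
Op 3: place WK@(2,4)
Op 4: remove (2,4)
Op 5: place WN@(1,2)
Op 6: place BR@(4,0)
Op 7: place BB@(2,4)
Per-piece attacks for B:
  BB@(2,4): attacks (3,3) (4,2) (1,3) (0,2)
  BR@(4,0): attacks (4,1) (4,2) (4,3) (4,4) (3,0) (2,0) (1,0) (0,0)
Union (11 distinct): (0,0) (0,2) (1,0) (1,3) (2,0) (3,0) (3,3) (4,1) (4,2) (4,3) (4,4)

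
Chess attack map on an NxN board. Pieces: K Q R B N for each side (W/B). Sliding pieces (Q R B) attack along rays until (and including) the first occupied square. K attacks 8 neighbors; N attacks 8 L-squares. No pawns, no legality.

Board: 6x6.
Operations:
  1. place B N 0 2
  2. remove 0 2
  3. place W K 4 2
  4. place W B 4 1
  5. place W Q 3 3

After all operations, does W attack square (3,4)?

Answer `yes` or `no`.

Op 1: place BN@(0,2)
Op 2: remove (0,2)
Op 3: place WK@(4,2)
Op 4: place WB@(4,1)
Op 5: place WQ@(3,3)
Per-piece attacks for W:
  WQ@(3,3): attacks (3,4) (3,5) (3,2) (3,1) (3,0) (4,3) (5,3) (2,3) (1,3) (0,3) (4,4) (5,5) (4,2) (2,4) (1,5) (2,2) (1,1) (0,0) [ray(1,-1) blocked at (4,2)]
  WB@(4,1): attacks (5,2) (5,0) (3,2) (2,3) (1,4) (0,5) (3,0)
  WK@(4,2): attacks (4,3) (4,1) (5,2) (3,2) (5,3) (5,1) (3,3) (3,1)
W attacks (3,4): yes

Answer: yes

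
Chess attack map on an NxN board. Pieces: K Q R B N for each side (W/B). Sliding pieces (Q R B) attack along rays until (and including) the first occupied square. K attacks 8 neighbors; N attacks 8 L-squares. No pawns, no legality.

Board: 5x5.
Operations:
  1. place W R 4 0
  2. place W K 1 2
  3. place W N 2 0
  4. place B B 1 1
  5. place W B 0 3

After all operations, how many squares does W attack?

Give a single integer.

Op 1: place WR@(4,0)
Op 2: place WK@(1,2)
Op 3: place WN@(2,0)
Op 4: place BB@(1,1)
Op 5: place WB@(0,3)
Per-piece attacks for W:
  WB@(0,3): attacks (1,4) (1,2) [ray(1,-1) blocked at (1,2)]
  WK@(1,2): attacks (1,3) (1,1) (2,2) (0,2) (2,3) (2,1) (0,3) (0,1)
  WN@(2,0): attacks (3,2) (4,1) (1,2) (0,1)
  WR@(4,0): attacks (4,1) (4,2) (4,3) (4,4) (3,0) (2,0) [ray(-1,0) blocked at (2,0)]
Union (17 distinct): (0,1) (0,2) (0,3) (1,1) (1,2) (1,3) (1,4) (2,0) (2,1) (2,2) (2,3) (3,0) (3,2) (4,1) (4,2) (4,3) (4,4)

Answer: 17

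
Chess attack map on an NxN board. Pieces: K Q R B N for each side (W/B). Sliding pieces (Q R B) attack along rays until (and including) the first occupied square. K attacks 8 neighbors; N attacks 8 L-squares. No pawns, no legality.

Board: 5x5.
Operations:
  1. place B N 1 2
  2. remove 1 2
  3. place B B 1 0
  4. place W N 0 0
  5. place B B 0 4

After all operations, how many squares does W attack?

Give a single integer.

Answer: 2

Derivation:
Op 1: place BN@(1,2)
Op 2: remove (1,2)
Op 3: place BB@(1,0)
Op 4: place WN@(0,0)
Op 5: place BB@(0,4)
Per-piece attacks for W:
  WN@(0,0): attacks (1,2) (2,1)
Union (2 distinct): (1,2) (2,1)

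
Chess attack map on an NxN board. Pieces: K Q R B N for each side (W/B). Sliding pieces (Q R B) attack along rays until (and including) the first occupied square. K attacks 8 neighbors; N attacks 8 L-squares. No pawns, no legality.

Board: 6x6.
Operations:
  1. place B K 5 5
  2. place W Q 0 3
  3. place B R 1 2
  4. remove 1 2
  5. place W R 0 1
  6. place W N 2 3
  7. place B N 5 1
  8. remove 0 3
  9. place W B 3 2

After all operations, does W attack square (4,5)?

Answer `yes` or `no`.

Answer: no

Derivation:
Op 1: place BK@(5,5)
Op 2: place WQ@(0,3)
Op 3: place BR@(1,2)
Op 4: remove (1,2)
Op 5: place WR@(0,1)
Op 6: place WN@(2,3)
Op 7: place BN@(5,1)
Op 8: remove (0,3)
Op 9: place WB@(3,2)
Per-piece attacks for W:
  WR@(0,1): attacks (0,2) (0,3) (0,4) (0,5) (0,0) (1,1) (2,1) (3,1) (4,1) (5,1) [ray(1,0) blocked at (5,1)]
  WN@(2,3): attacks (3,5) (4,4) (1,5) (0,4) (3,1) (4,2) (1,1) (0,2)
  WB@(3,2): attacks (4,3) (5,4) (4,1) (5,0) (2,3) (2,1) (1,0) [ray(-1,1) blocked at (2,3)]
W attacks (4,5): no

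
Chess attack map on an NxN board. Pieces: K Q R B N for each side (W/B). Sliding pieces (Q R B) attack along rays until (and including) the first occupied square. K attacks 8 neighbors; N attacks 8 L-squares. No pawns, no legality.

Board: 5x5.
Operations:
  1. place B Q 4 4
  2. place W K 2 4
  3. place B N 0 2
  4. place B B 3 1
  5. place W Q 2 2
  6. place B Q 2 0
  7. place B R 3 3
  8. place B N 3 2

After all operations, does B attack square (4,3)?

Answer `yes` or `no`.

Op 1: place BQ@(4,4)
Op 2: place WK@(2,4)
Op 3: place BN@(0,2)
Op 4: place BB@(3,1)
Op 5: place WQ@(2,2)
Op 6: place BQ@(2,0)
Op 7: place BR@(3,3)
Op 8: place BN@(3,2)
Per-piece attacks for B:
  BN@(0,2): attacks (1,4) (2,3) (1,0) (2,1)
  BQ@(2,0): attacks (2,1) (2,2) (3,0) (4,0) (1,0) (0,0) (3,1) (1,1) (0,2) [ray(0,1) blocked at (2,2); ray(1,1) blocked at (3,1); ray(-1,1) blocked at (0,2)]
  BB@(3,1): attacks (4,2) (4,0) (2,2) (2,0) [ray(-1,1) blocked at (2,2); ray(-1,-1) blocked at (2,0)]
  BN@(3,2): attacks (4,4) (2,4) (1,3) (4,0) (2,0) (1,1)
  BR@(3,3): attacks (3,4) (3,2) (4,3) (2,3) (1,3) (0,3) [ray(0,-1) blocked at (3,2)]
  BQ@(4,4): attacks (4,3) (4,2) (4,1) (4,0) (3,4) (2,4) (3,3) [ray(-1,0) blocked at (2,4); ray(-1,-1) blocked at (3,3)]
B attacks (4,3): yes

Answer: yes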